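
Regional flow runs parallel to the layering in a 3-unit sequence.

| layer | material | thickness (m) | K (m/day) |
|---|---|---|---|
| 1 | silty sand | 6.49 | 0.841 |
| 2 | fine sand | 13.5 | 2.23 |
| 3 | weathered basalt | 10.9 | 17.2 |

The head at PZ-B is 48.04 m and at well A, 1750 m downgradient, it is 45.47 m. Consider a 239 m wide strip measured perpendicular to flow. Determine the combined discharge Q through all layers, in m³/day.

Flow is parallel to layering, so each bed carries its own Darcy discharge and the transmissivities add.
Σ(K_i·b_i) = 0.841×6.49 + 2.23×13.5 + 17.2×10.9 = 223.0 m²/day.
Hydraulic gradient i = (48.04 − 45.47) / 1750 = 2.57 / 1750 = 0.001469.
Q = Σ(K_i·b_i) · W · i = 223.0 × 239 × 0.001469 = 78.29 m³/day.

78.3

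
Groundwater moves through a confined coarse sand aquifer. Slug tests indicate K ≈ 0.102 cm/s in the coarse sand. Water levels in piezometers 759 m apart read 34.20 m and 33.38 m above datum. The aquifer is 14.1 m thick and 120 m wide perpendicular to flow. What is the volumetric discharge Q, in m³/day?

Convert K: 0.102 cm/s × 864 = 88.13 m/day.
Cross-sectional area A = 120 × 14.1 = 1692 m².
Hydraulic gradient i = (34.20 − 33.38) / 759 = 0.82 / 759 = 0.001080.
Darcy's law: Q = K · A · i = 88.13 × 1692 × 0.001080 = 161.1 m³/day.

161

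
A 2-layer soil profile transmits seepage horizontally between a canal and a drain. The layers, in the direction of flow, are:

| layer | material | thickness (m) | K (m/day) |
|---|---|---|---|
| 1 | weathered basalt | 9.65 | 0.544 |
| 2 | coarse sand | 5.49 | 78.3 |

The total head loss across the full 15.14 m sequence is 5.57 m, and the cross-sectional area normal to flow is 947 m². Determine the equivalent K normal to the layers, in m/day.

0.850

Flow is perpendicular to layering, so the layers act in series and the equivalent K is the thickness-weighted harmonic mean.
Total thickness L = 9.65 + 5.49 = 15.14 m.
Σ(b_i/K_i) = 9.65/0.544 + 5.49/78.3 = 17.81 d.
K_eq = L / Σ(b_i/K_i) = 15.14 / 17.81 = 0.8501 m/day.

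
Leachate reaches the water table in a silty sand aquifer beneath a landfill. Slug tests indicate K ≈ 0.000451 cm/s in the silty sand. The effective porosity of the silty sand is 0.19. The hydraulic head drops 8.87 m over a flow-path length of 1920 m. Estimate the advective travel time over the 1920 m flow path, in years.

555

Convert K: 0.000451 cm/s × 864 = 0.3897 m/day.
Hydraulic gradient i = Δh / L = 8.87 / 1920 = 0.004620.
Darcy flux q = K · i = 0.3897 × 0.004620 = 0.001800 m/day.
Seepage velocity v = q / n_e = 0.001800 / 0.19 = 0.009475 m/day.
Travel time t = L / v = 1920 / 0.009475 = 2.026e+05 days = 554.8 years.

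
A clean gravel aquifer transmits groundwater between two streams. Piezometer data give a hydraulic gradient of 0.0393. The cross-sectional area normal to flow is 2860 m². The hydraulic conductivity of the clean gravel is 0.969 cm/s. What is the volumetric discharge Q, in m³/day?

Convert K: 0.969 cm/s × 864 = 837.2 m/day.
Hydraulic gradient i = 0.0393.
Darcy's law: Q = K · A · i = 837.2 × 2860 × 0.03930 = 94101 m³/day.

94100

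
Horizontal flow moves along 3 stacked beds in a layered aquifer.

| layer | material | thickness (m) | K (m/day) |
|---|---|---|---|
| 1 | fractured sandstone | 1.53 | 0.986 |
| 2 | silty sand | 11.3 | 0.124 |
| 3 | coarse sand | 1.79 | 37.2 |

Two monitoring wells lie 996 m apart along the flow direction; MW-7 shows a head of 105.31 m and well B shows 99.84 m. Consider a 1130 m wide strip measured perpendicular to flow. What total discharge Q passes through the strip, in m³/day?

431

Flow is parallel to layering, so each bed carries its own Darcy discharge and the transmissivities add.
Σ(K_i·b_i) = 0.986×1.53 + 0.124×11.3 + 37.2×1.79 = 69.50 m²/day.
Hydraulic gradient i = (105.31 − 99.84) / 996 = 5.47 / 996 = 0.005492.
Q = Σ(K_i·b_i) · W · i = 69.50 × 1130 × 0.005492 = 431.3 m³/day.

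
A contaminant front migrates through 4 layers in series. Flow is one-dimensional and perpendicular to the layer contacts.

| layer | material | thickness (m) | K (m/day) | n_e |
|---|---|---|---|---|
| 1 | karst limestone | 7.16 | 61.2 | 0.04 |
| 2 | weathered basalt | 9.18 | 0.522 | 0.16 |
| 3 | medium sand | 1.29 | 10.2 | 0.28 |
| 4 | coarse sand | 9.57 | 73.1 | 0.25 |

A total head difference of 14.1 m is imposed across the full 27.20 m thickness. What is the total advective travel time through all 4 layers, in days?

5.74

With flow normal to the layers, continuity requires the same specific discharge q through every layer.
Σ(b_i/K_i) = 7.16/61.2 + 9.18/0.522 + 1.29/10.2 + 9.57/73.1 = 17.96 d.
q = Δh / Σ(b_i/K_i) = 14.1 / 17.96 = 0.7851 m/day.
In each layer the seepage velocity is v_i = q/n_i, so the layer transit time is t_i = b_i·n_i / q:
  layer 1 (karst limestone): t_1 = 7.16 × 0.04 / 0.7851 = 0.3648 d
  layer 2 (weathered basalt): t_2 = 9.18 × 0.16 / 0.7851 = 1.871 d
  layer 3 (medium sand): t_3 = 1.29 × 0.28 / 0.7851 = 0.4601 d
  layer 4 (coarse sand): t_4 = 9.57 × 0.25 / 0.7851 = 3.048 d
Total t = Σ t_i = 5.743 days.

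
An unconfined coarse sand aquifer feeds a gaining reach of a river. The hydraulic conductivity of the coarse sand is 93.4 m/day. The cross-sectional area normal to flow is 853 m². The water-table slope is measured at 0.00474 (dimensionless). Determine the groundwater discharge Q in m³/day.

Hydraulic gradient i = 0.00474.
Darcy's law: Q = K · A · i = 93.40 × 853.0 × 0.004740 = 377.6 m³/day.

378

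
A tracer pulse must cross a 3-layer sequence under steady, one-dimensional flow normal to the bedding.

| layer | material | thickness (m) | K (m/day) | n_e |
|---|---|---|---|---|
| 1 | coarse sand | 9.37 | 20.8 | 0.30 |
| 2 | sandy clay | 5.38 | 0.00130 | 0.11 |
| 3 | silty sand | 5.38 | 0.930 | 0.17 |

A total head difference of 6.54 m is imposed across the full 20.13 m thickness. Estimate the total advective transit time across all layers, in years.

7.49

With flow normal to the layers, continuity requires the same specific discharge q through every layer.
Σ(b_i/K_i) = 9.37/20.8 + 5.38/0.00130 + 5.38/0.930 = 4145 d.
q = Δh / Σ(b_i/K_i) = 6.54 / 4145 = 0.001578 m/day.
In each layer the seepage velocity is v_i = q/n_i, so the layer transit time is t_i = b_i·n_i / q:
  layer 1 (coarse sand): t_1 = 9.37 × 0.30 / 0.001578 = 1781 d
  layer 2 (sandy clay): t_2 = 5.38 × 0.11 / 0.001578 = 375.1 d
  layer 3 (silty sand): t_3 = 5.38 × 0.17 / 0.001578 = 579.6 d
Total t = Σ t_i = 2736 days = 7.491 years.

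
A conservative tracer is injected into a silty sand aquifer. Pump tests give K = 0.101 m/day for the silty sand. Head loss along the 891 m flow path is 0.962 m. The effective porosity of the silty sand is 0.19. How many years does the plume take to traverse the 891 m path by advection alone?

Hydraulic gradient i = Δh / L = 0.962 / 891 = 0.001080.
Darcy flux q = K · i = 0.1010 × 0.001080 = 0.0001090 m/day.
Seepage velocity v = q / n_e = 0.0001090 / 0.19 = 0.0005739 m/day.
Travel time t = L / v = 891 / 0.0005739 = 1.552e+06 days = 4250 years.

4250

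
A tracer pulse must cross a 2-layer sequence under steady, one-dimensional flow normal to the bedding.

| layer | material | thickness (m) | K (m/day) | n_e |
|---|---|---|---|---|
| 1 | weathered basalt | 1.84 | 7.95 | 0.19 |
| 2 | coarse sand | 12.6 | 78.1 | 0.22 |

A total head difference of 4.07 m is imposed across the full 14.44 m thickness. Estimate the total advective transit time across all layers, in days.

With flow normal to the layers, continuity requires the same specific discharge q through every layer.
Σ(b_i/K_i) = 1.84/7.95 + 12.6/78.1 = 0.3928 d.
q = Δh / Σ(b_i/K_i) = 4.07 / 0.3928 = 10.36 m/day.
In each layer the seepage velocity is v_i = q/n_i, so the layer transit time is t_i = b_i·n_i / q:
  layer 1 (weathered basalt): t_1 = 1.84 × 0.19 / 10.36 = 0.03374 d
  layer 2 (coarse sand): t_2 = 12.6 × 0.22 / 10.36 = 0.2675 d
Total t = Σ t_i = 0.3013 days.

0.301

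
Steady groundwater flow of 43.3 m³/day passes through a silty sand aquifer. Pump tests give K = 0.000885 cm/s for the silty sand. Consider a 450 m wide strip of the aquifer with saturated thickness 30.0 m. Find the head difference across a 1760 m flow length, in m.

7.38

Convert K: 0.000885 cm/s × 864 = 0.7646 m/day.
Cross-sectional area A = 450 × 30.0 = 13500 m².
From Q = K·A·i, i = Q / (K·A) = 43.3 / (0.7646 × 13500) = 0.004195.
Head loss Δh = i · L = 0.004195 × 1760 = 7.383 m.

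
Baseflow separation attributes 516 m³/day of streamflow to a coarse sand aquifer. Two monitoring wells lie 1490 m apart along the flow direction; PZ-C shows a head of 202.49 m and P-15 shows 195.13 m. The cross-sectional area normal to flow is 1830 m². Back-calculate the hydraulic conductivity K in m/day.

Hydraulic gradient i = (202.49 − 195.13) / 1490 = 7.36 / 1490 = 0.004940.
From Q = K·A·i, K = Q / (A·i) = 516 / (1830 × 0.004940) = 57.08 m/day.

57.1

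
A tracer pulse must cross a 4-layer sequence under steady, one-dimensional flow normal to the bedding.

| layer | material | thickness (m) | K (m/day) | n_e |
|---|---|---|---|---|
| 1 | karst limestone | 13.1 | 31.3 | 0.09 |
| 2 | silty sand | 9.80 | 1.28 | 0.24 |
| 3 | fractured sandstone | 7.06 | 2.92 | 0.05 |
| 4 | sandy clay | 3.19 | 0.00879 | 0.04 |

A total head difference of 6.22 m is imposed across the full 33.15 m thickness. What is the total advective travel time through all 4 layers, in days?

With flow normal to the layers, continuity requires the same specific discharge q through every layer.
Σ(b_i/K_i) = 13.1/31.3 + 9.80/1.28 + 7.06/2.92 + 3.19/0.00879 = 373.4 d.
q = Δh / Σ(b_i/K_i) = 6.22 / 373.4 = 0.01666 m/day.
In each layer the seepage velocity is v_i = q/n_i, so the layer transit time is t_i = b_i·n_i / q:
  layer 1 (karst limestone): t_1 = 13.1 × 0.09 / 0.01666 = 70.78 d
  layer 2 (silty sand): t_2 = 9.80 × 0.24 / 0.01666 = 141.2 d
  layer 3 (fractured sandstone): t_3 = 7.06 × 0.05 / 0.01666 = 21.19 d
  layer 4 (sandy clay): t_4 = 3.19 × 0.04 / 0.01666 = 7.660 d
Total t = Σ t_i = 240.8 days.

241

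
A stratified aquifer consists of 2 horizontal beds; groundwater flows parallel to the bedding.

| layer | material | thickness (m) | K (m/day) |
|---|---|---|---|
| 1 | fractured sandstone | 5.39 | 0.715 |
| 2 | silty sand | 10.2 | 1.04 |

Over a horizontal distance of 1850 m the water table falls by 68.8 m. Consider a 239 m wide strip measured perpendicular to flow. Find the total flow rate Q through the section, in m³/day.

129

Flow is parallel to layering, so each bed carries its own Darcy discharge and the transmissivities add.
Σ(K_i·b_i) = 0.715×5.39 + 1.04×10.2 = 14.46 m²/day.
Hydraulic gradient i = Δh / L = 68.8 / 1850 = 0.03719.
Q = Σ(K_i·b_i) · W · i = 14.46 × 239 × 0.03719 = 128.5 m³/day.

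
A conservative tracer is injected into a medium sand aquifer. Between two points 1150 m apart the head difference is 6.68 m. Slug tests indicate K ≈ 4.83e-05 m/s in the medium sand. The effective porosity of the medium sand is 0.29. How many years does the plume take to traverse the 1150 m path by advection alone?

37.7

Convert K: 4.83e-05 m/s × 86400 = 4.173 m/day.
Hydraulic gradient i = Δh / L = 6.68 / 1150 = 0.005809.
Darcy flux q = K · i = 4.173 × 0.005809 = 0.02424 m/day.
Seepage velocity v = q / n_e = 0.02424 / 0.29 = 0.08359 m/day.
Travel time t = L / v = 1150 / 0.08359 = 13758 days = 37.67 years.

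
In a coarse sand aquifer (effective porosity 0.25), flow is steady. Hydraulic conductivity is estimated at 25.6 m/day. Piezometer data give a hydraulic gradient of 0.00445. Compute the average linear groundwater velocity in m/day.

0.456

Hydraulic gradient i = 0.00445.
Darcy flux q = K · i = 25.60 × 0.004450 = 0.1139 m/day.
Seepage velocity v = q / n_e = 0.1139 / 0.25 = 0.4557 m/day.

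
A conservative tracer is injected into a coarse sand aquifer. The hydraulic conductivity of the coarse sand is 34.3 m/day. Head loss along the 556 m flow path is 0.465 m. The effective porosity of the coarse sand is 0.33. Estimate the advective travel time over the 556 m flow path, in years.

17.5

Hydraulic gradient i = Δh / L = 0.465 / 556 = 0.0008363.
Darcy flux q = K · i = 34.30 × 0.0008363 = 0.02869 m/day.
Seepage velocity v = q / n_e = 0.02869 / 0.33 = 0.08693 m/day.
Travel time t = L / v = 556 / 0.08693 = 6396 days = 17.51 years.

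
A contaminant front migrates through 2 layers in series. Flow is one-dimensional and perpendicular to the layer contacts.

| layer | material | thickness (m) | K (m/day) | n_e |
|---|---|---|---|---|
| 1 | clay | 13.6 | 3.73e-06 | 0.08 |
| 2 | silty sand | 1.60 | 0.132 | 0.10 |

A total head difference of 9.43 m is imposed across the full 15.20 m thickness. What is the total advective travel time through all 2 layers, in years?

1320

With flow normal to the layers, continuity requires the same specific discharge q through every layer.
Σ(b_i/K_i) = 13.6/3.73e-06 + 1.60/0.132 = 3.646e+06 d.
q = Δh / Σ(b_i/K_i) = 9.43 / 3.646e+06 = 2.586e-06 m/day.
In each layer the seepage velocity is v_i = q/n_i, so the layer transit time is t_i = b_i·n_i / q:
  layer 1 (clay): t_1 = 13.6 × 0.08 / 2.586e-06 = 4.207e+05 d
  layer 2 (silty sand): t_2 = 1.60 × 0.10 / 2.586e-06 = 61864 d
Total t = Σ t_i = 4.825e+05 days = 1321 years.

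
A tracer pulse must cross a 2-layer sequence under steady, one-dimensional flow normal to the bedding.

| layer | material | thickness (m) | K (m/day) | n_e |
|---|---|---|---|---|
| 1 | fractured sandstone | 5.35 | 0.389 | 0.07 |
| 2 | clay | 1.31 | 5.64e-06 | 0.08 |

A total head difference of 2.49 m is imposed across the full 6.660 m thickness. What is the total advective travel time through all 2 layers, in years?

122

With flow normal to the layers, continuity requires the same specific discharge q through every layer.
Σ(b_i/K_i) = 5.35/0.389 + 1.31/5.64e-06 = 2.323e+05 d.
q = Δh / Σ(b_i/K_i) = 2.49 / 2.323e+05 = 1.072e-05 m/day.
In each layer the seepage velocity is v_i = q/n_i, so the layer transit time is t_i = b_i·n_i / q:
  layer 1 (fractured sandstone): t_1 = 5.35 × 0.07 / 1.072e-05 = 34936 d
  layer 2 (clay): t_2 = 1.31 × 0.08 / 1.072e-05 = 9776 d
Total t = Σ t_i = 44712 days = 122.4 years.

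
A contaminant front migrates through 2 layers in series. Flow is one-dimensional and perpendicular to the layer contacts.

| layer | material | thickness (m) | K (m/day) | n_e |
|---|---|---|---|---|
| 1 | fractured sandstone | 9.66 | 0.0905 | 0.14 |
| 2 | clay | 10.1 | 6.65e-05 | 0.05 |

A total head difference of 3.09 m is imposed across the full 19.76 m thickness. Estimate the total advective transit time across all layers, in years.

With flow normal to the layers, continuity requires the same specific discharge q through every layer.
Σ(b_i/K_i) = 9.66/0.0905 + 10.1/6.65e-05 = 1.520e+05 d.
q = Δh / Σ(b_i/K_i) = 3.09 / 1.520e+05 = 2.033e-05 m/day.
In each layer the seepage velocity is v_i = q/n_i, so the layer transit time is t_i = b_i·n_i / q:
  layer 1 (fractured sandstone): t_1 = 9.66 × 0.14 / 2.033e-05 = 66520 d
  layer 2 (clay): t_2 = 10.1 × 0.05 / 2.033e-05 = 24839 d
Total t = Σ t_i = 91359 days = 250.1 years.

250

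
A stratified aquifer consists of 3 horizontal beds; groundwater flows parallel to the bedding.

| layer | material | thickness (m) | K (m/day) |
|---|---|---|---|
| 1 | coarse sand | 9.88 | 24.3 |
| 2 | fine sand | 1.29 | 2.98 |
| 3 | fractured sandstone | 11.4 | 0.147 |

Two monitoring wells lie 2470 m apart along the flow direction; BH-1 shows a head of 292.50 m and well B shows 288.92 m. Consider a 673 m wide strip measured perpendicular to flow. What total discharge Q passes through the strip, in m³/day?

Flow is parallel to layering, so each bed carries its own Darcy discharge and the transmissivities add.
Σ(K_i·b_i) = 24.3×9.88 + 2.98×1.29 + 0.147×11.4 = 245.6 m²/day.
Hydraulic gradient i = (292.50 − 288.92) / 2470 = 3.58 / 2470 = 0.001449.
Q = Σ(K_i·b_i) · W · i = 245.6 × 673 × 0.001449 = 239.6 m³/day.

240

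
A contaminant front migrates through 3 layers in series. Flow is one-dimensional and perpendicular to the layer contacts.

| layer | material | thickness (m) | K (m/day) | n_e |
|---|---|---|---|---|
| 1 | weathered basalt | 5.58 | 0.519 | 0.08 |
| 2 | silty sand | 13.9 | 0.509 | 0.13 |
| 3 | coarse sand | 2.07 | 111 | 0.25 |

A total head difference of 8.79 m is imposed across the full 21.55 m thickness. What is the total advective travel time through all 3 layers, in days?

With flow normal to the layers, continuity requires the same specific discharge q through every layer.
Σ(b_i/K_i) = 5.58/0.519 + 13.9/0.509 + 2.07/111 = 38.08 d.
q = Δh / Σ(b_i/K_i) = 8.79 / 38.08 = 0.2308 m/day.
In each layer the seepage velocity is v_i = q/n_i, so the layer transit time is t_i = b_i·n_i / q:
  layer 1 (weathered basalt): t_1 = 5.58 × 0.08 / 0.2308 = 1.934 d
  layer 2 (silty sand): t_2 = 13.9 × 0.13 / 0.2308 = 7.828 d
  layer 3 (coarse sand): t_3 = 2.07 × 0.25 / 0.2308 = 2.242 d
Total t = Σ t_i = 12.00 days.

12.0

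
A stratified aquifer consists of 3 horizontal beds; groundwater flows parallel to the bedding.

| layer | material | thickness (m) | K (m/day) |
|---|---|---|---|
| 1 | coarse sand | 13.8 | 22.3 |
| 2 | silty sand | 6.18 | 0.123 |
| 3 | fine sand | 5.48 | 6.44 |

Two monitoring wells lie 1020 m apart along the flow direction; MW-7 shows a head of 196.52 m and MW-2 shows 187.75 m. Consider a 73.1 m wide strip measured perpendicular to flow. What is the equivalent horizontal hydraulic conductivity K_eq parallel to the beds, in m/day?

Flow is parallel to layering, so each bed carries its own Darcy discharge and the transmissivities add.
Σ(K_i·b_i) = 22.3×13.8 + 0.123×6.18 + 6.44×5.48 = 343.8 m²/day.
Total thickness b = 25.46 m, so K_eq = Σ(K_i·b_i)/b = 13.50 m/day.

13.5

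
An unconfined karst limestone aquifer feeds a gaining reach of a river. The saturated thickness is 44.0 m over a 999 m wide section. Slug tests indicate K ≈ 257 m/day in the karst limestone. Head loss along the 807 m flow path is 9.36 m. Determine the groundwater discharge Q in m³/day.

Cross-sectional area A = 999 × 44.0 = 43956 m².
Hydraulic gradient i = Δh / L = 9.36 / 807 = 0.01160.
Darcy's law: Q = K · A · i = 257.0 × 43956 × 0.01160 = 1.310e+05 m³/day.

131000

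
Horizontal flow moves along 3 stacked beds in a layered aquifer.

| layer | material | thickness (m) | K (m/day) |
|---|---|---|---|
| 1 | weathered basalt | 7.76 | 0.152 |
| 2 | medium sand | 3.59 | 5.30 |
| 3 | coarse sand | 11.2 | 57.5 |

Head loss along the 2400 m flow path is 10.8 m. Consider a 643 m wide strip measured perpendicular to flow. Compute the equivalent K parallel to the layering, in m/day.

Flow is parallel to layering, so each bed carries its own Darcy discharge and the transmissivities add.
Σ(K_i·b_i) = 0.152×7.76 + 5.30×3.59 + 57.5×11.2 = 664.2 m²/day.
Total thickness b = 22.55 m, so K_eq = Σ(K_i·b_i)/b = 29.45 m/day.

29.5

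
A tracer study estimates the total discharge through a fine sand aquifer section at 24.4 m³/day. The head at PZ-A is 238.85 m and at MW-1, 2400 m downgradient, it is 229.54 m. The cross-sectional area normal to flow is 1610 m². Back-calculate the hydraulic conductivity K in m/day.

Hydraulic gradient i = (238.85 − 229.54) / 2400 = 9.31 / 2400 = 0.003879.
From Q = K·A·i, K = Q / (A·i) = 24.4 / (1610 × 0.003879) = 3.907 m/day.

3.91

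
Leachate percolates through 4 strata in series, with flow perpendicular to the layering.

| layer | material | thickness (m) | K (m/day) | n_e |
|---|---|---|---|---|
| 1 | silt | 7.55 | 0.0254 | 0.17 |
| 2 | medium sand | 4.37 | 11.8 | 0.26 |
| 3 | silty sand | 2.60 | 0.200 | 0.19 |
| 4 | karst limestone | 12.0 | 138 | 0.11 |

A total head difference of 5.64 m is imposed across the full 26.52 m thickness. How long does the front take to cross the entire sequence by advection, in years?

With flow normal to the layers, continuity requires the same specific discharge q through every layer.
Σ(b_i/K_i) = 7.55/0.0254 + 4.37/11.8 + 2.60/0.200 + 12.0/138 = 310.7 d.
q = Δh / Σ(b_i/K_i) = 5.64 / 310.7 = 0.01815 m/day.
In each layer the seepage velocity is v_i = q/n_i, so the layer transit time is t_i = b_i·n_i / q:
  layer 1 (silt): t_1 = 7.55 × 0.17 / 0.01815 = 70.71 d
  layer 2 (medium sand): t_2 = 4.37 × 0.26 / 0.01815 = 62.59 d
  layer 3 (silty sand): t_3 = 2.60 × 0.19 / 0.01815 = 27.21 d
  layer 4 (karst limestone): t_4 = 12.0 × 0.11 / 0.01815 = 72.72 d
Total t = Σ t_i = 233.2 days = 0.6385 years.

0.639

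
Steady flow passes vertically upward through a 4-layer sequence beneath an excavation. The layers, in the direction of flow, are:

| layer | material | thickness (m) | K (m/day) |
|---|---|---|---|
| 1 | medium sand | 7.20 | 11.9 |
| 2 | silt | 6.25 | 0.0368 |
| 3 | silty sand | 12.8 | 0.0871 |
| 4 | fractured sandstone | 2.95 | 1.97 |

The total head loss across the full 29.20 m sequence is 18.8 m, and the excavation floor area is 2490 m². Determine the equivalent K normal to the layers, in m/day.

0.0916

Flow is perpendicular to layering, so the layers act in series and the equivalent K is the thickness-weighted harmonic mean.
Total thickness L = 7.20 + 6.25 + 12.8 + 2.95 = 29.20 m.
Σ(b_i/K_i) = 7.20/11.9 + 6.25/0.0368 + 12.8/0.0871 + 2.95/1.97 = 318.9 d.
K_eq = L / Σ(b_i/K_i) = 29.20 / 318.9 = 0.09157 m/day.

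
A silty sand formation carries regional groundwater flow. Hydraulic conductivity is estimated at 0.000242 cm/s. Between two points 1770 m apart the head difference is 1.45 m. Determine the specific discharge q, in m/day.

0.000171

Convert K: 0.000242 cm/s × 864 = 0.2091 m/day.
Hydraulic gradient i = Δh / L = 1.45 / 1770 = 0.0008192.
Specific discharge q = K · i = 0.2091 × 0.0008192 = 0.0001713 m/day.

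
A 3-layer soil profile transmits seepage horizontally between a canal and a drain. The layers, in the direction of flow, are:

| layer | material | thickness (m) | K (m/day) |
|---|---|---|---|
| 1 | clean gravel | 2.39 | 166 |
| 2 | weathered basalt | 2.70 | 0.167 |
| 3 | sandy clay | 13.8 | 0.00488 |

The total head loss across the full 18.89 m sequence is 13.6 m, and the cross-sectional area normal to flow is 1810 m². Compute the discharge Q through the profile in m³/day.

Flow is perpendicular to layering, so the layers act in series and the equivalent K is the thickness-weighted harmonic mean.
Total thickness L = 2.39 + 2.70 + 13.8 = 18.89 m.
Σ(b_i/K_i) = 2.39/166 + 2.70/0.167 + 13.8/0.00488 = 2844 d.
K_eq = L / Σ(b_i/K_i) = 18.89 / 2844 = 0.006642 m/day.
Q = K_eq · A · (Δh/L) = 0.006642 × 1810 × (13.6/18.89) = 8.655 m³/day.

8.66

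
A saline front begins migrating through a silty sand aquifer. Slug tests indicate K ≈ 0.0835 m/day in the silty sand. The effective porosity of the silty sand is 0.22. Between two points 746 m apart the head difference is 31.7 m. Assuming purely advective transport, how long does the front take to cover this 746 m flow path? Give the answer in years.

Hydraulic gradient i = Δh / L = 31.7 / 746 = 0.04249.
Darcy flux q = K · i = 0.08350 × 0.04249 = 0.003548 m/day.
Seepage velocity v = q / n_e = 0.003548 / 0.22 = 0.01613 m/day.
Travel time t = L / v = 746 / 0.01613 = 46255 days = 126.6 years.

127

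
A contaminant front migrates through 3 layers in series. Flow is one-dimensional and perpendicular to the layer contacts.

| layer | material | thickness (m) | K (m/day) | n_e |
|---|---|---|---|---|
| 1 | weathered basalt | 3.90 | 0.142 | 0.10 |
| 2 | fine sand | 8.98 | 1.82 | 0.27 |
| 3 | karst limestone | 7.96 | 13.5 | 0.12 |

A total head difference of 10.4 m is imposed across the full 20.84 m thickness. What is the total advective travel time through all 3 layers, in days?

12.0

With flow normal to the layers, continuity requires the same specific discharge q through every layer.
Σ(b_i/K_i) = 3.90/0.142 + 8.98/1.82 + 7.96/13.5 = 32.99 d.
q = Δh / Σ(b_i/K_i) = 10.4 / 32.99 = 0.3153 m/day.
In each layer the seepage velocity is v_i = q/n_i, so the layer transit time is t_i = b_i·n_i / q:
  layer 1 (weathered basalt): t_1 = 3.90 × 0.10 / 0.3153 = 1.237 d
  layer 2 (fine sand): t_2 = 8.98 × 0.27 / 0.3153 = 7.691 d
  layer 3 (karst limestone): t_3 = 7.96 × 0.12 / 0.3153 = 3.030 d
Total t = Σ t_i = 11.96 days.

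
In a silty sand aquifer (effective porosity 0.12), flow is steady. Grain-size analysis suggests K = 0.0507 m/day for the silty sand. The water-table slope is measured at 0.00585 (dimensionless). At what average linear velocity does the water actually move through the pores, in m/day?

Hydraulic gradient i = 0.00585.
Darcy flux q = K · i = 0.05070 × 0.005850 = 0.0002966 m/day.
Seepage velocity v = q / n_e = 0.0002966 / 0.12 = 0.002472 m/day.

0.00247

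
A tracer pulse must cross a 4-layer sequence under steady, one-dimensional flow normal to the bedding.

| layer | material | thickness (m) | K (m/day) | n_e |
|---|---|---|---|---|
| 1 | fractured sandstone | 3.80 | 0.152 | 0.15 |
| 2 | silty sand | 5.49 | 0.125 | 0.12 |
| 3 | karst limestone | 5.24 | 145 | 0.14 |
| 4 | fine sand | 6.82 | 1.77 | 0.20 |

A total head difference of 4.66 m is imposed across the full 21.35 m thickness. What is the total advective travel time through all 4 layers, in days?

With flow normal to the layers, continuity requires the same specific discharge q through every layer.
Σ(b_i/K_i) = 3.80/0.152 + 5.49/0.125 + 5.24/145 + 6.82/1.77 = 72.81 d.
q = Δh / Σ(b_i/K_i) = 4.66 / 72.81 = 0.06400 m/day.
In each layer the seepage velocity is v_i = q/n_i, so the layer transit time is t_i = b_i·n_i / q:
  layer 1 (fractured sandstone): t_1 = 3.80 × 0.15 / 0.06400 = 8.906 d
  layer 2 (silty sand): t_2 = 5.49 × 0.12 / 0.06400 = 10.29 d
  layer 3 (karst limestone): t_3 = 5.24 × 0.14 / 0.06400 = 11.46 d
  layer 4 (fine sand): t_4 = 6.82 × 0.20 / 0.06400 = 21.31 d
Total t = Σ t_i = 51.97 days.

52.0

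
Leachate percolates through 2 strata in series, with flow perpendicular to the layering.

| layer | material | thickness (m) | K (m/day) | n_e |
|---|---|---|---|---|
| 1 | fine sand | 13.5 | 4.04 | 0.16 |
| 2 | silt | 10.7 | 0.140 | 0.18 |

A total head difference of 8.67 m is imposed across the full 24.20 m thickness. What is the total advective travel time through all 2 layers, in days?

With flow normal to the layers, continuity requires the same specific discharge q through every layer.
Σ(b_i/K_i) = 13.5/4.04 + 10.7/0.140 = 79.77 d.
q = Δh / Σ(b_i/K_i) = 8.67 / 79.77 = 0.1087 m/day.
In each layer the seepage velocity is v_i = q/n_i, so the layer transit time is t_i = b_i·n_i / q:
  layer 1 (fine sand): t_1 = 13.5 × 0.16 / 0.1087 = 19.87 d
  layer 2 (silt): t_2 = 10.7 × 0.18 / 0.1087 = 17.72 d
Total t = Σ t_i = 37.59 days.

37.6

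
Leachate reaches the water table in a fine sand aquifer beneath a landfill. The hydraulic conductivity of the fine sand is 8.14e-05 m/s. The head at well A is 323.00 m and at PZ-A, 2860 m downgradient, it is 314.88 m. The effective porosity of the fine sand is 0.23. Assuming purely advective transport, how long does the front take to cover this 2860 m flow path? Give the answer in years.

90.2

Convert K: 8.14e-05 m/s × 86400 = 7.033 m/day.
Hydraulic gradient i = (323.00 − 314.88) / 2860 = 8.12 / 2860 = 0.002839.
Darcy flux q = K · i = 7.033 × 0.002839 = 0.01997 m/day.
Seepage velocity v = q / n_e = 0.01997 / 0.23 = 0.08682 m/day.
Travel time t = L / v = 2860 / 0.08682 = 32943 days = 90.19 years.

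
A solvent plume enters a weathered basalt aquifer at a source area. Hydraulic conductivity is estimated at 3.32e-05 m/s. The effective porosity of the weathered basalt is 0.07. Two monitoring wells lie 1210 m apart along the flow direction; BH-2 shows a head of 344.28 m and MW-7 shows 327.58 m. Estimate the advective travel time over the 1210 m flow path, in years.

5.86

Convert K: 3.32e-05 m/s × 86400 = 2.868 m/day.
Hydraulic gradient i = (344.28 − 327.58) / 1210 = 16.7 / 1210 = 0.01380.
Darcy flux q = K · i = 2.868 × 0.01380 = 0.03959 m/day.
Seepage velocity v = q / n_e = 0.03959 / 0.07 = 0.5656 m/day.
Travel time t = L / v = 1210 / 0.5656 = 2139 days = 5.857 years.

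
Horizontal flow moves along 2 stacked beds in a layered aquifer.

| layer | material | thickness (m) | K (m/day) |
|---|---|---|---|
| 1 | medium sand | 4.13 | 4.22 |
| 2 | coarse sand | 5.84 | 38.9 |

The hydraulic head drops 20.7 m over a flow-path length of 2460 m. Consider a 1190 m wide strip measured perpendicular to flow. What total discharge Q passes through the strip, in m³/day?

Flow is parallel to layering, so each bed carries its own Darcy discharge and the transmissivities add.
Σ(K_i·b_i) = 4.22×4.13 + 38.9×5.84 = 244.6 m²/day.
Hydraulic gradient i = Δh / L = 20.7 / 2460 = 0.008415.
Q = Σ(K_i·b_i) · W · i = 244.6 × 1190 × 0.008415 = 2449 m³/day.

2450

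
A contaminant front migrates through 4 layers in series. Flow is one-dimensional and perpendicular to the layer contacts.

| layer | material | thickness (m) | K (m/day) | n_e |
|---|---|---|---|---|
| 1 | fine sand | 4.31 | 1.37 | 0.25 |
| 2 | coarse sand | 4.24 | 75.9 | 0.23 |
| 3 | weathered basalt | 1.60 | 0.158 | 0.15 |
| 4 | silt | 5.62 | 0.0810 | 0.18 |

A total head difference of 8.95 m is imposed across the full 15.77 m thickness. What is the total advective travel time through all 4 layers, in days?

30.5

With flow normal to the layers, continuity requires the same specific discharge q through every layer.
Σ(b_i/K_i) = 4.31/1.37 + 4.24/75.9 + 1.60/0.158 + 5.62/0.0810 = 82.71 d.
q = Δh / Σ(b_i/K_i) = 8.95 / 82.71 = 0.1082 m/day.
In each layer the seepage velocity is v_i = q/n_i, so the layer transit time is t_i = b_i·n_i / q:
  layer 1 (fine sand): t_1 = 4.31 × 0.25 / 0.1082 = 9.958 d
  layer 2 (coarse sand): t_2 = 4.24 × 0.23 / 0.1082 = 9.012 d
  layer 3 (weathered basalt): t_3 = 1.60 × 0.15 / 0.1082 = 2.218 d
  layer 4 (silt): t_4 = 5.62 × 0.18 / 0.1082 = 9.349 d
Total t = Σ t_i = 30.54 days.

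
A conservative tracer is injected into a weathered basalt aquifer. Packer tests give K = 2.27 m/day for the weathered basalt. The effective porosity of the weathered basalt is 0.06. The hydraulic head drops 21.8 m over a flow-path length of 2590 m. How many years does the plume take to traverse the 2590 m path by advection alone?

Hydraulic gradient i = Δh / L = 21.8 / 2590 = 0.008417.
Darcy flux q = K · i = 2.270 × 0.008417 = 0.01911 m/day.
Seepage velocity v = q / n_e = 0.01911 / 0.06 = 0.3184 m/day.
Travel time t = L / v = 2590 / 0.3184 = 8133 days = 22.27 years.

22.3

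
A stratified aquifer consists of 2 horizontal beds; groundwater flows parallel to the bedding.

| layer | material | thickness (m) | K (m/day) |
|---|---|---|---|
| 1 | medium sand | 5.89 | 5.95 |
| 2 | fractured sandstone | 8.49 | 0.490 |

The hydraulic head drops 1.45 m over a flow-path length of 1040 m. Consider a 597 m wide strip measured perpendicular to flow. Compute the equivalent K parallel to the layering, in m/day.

Flow is parallel to layering, so each bed carries its own Darcy discharge and the transmissivities add.
Σ(K_i·b_i) = 5.95×5.89 + 0.490×8.49 = 39.21 m²/day.
Total thickness b = 14.38 m, so K_eq = Σ(K_i·b_i)/b = 2.726 m/day.

2.73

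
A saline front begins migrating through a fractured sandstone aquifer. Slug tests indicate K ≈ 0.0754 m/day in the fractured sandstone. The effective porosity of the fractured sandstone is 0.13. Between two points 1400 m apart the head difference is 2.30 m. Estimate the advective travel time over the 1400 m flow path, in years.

4020

Hydraulic gradient i = Δh / L = 2.30 / 1400 = 0.001643.
Darcy flux q = K · i = 0.07540 × 0.001643 = 0.0001239 m/day.
Seepage velocity v = q / n_e = 0.0001239 / 0.13 = 0.0009529 m/day.
Travel time t = L / v = 1400 / 0.0009529 = 1.469e+06 days = 4023 years.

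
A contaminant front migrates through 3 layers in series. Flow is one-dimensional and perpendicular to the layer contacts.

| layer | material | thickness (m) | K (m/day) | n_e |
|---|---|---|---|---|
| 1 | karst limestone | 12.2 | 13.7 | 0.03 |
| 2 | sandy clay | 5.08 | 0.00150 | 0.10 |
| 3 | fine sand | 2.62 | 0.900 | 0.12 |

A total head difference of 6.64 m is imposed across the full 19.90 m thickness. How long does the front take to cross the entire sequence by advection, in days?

With flow normal to the layers, continuity requires the same specific discharge q through every layer.
Σ(b_i/K_i) = 12.2/13.7 + 5.08/0.00150 + 2.62/0.900 = 3390 d.
q = Δh / Σ(b_i/K_i) = 6.64 / 3390 = 0.001958 m/day.
In each layer the seepage velocity is v_i = q/n_i, so the layer transit time is t_i = b_i·n_i / q:
  layer 1 (karst limestone): t_1 = 12.2 × 0.03 / 0.001958 = 186.9 d
  layer 2 (sandy clay): t_2 = 5.08 × 0.10 / 0.001958 = 259.4 d
  layer 3 (fine sand): t_3 = 2.62 × 0.12 / 0.001958 = 160.5 d
Total t = Σ t_i = 606.8 days.

607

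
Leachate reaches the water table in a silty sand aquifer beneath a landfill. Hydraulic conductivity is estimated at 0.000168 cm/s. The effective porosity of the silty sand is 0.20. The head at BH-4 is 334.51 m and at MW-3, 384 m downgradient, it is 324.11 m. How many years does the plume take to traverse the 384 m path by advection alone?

53.5

Convert K: 0.000168 cm/s × 864 = 0.1452 m/day.
Hydraulic gradient i = (334.51 − 324.11) / 384 = 10.4 / 384 = 0.02708.
Darcy flux q = K · i = 0.1452 × 0.02708 = 0.003931 m/day.
Seepage velocity v = q / n_e = 0.003931 / 0.20 = 0.01966 m/day.
Travel time t = L / v = 384 / 0.01966 = 19536 days = 53.49 years.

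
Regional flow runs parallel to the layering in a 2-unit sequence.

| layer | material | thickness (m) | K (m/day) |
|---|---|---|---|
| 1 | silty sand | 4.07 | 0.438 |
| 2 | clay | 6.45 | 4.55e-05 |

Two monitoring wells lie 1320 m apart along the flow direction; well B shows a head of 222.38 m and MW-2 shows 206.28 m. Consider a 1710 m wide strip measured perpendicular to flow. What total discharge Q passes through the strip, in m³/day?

37.2

Flow is parallel to layering, so each bed carries its own Darcy discharge and the transmissivities add.
Σ(K_i·b_i) = 0.438×4.07 + 4.55e-05×6.45 = 1.783 m²/day.
Hydraulic gradient i = (222.38 − 206.28) / 1320 = 16.1 / 1320 = 0.01220.
Q = Σ(K_i·b_i) · W · i = 1.783 × 1710 × 0.01220 = 37.19 m³/day.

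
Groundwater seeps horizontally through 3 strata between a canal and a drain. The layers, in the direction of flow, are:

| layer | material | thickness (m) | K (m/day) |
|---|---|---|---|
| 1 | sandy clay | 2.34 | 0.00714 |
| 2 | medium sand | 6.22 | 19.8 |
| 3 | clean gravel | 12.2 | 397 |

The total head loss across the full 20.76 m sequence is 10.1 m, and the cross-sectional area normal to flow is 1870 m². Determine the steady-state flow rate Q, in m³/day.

57.6

Flow is perpendicular to layering, so the layers act in series and the equivalent K is the thickness-weighted harmonic mean.
Total thickness L = 2.34 + 6.22 + 12.2 = 20.76 m.
Σ(b_i/K_i) = 2.34/0.00714 + 6.22/19.8 + 12.2/397 = 328.1 d.
K_eq = L / Σ(b_i/K_i) = 20.76 / 328.1 = 0.06328 m/day.
Q = K_eq · A · (Δh/L) = 0.06328 × 1870 × (10.1/20.76) = 57.57 m³/day.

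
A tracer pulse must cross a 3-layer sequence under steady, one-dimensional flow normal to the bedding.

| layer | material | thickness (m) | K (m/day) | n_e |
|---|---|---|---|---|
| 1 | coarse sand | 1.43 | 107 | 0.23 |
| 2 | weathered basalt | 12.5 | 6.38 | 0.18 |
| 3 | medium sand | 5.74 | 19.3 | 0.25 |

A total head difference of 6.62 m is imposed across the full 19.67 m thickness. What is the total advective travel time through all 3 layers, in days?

1.38

With flow normal to the layers, continuity requires the same specific discharge q through every layer.
Σ(b_i/K_i) = 1.43/107 + 12.5/6.38 + 5.74/19.3 = 2.270 d.
q = Δh / Σ(b_i/K_i) = 6.62 / 2.270 = 2.916 m/day.
In each layer the seepage velocity is v_i = q/n_i, so the layer transit time is t_i = b_i·n_i / q:
  layer 1 (coarse sand): t_1 = 1.43 × 0.23 / 2.916 = 0.1128 d
  layer 2 (weathered basalt): t_2 = 12.5 × 0.18 / 2.916 = 0.7715 d
  layer 3 (medium sand): t_3 = 5.74 × 0.25 / 2.916 = 0.4921 d
Total t = Σ t_i = 1.376 days.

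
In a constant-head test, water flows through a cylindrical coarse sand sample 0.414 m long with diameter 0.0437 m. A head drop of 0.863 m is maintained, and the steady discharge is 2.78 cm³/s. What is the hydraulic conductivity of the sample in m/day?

76.8

Cross-sectional area A = π·(d/2)² = π × (0.0437/2)² = 0.001500 m².
Convert discharge: 2.78 cm³/s = 2.780e-06 m³/s.
Darcy's law rearranged: K = Q·L / (A·Δh) = 2.780e-06 × 0.414 / (0.001500 × 0.863) = 0.0008892 m/s = 76.82 m/day.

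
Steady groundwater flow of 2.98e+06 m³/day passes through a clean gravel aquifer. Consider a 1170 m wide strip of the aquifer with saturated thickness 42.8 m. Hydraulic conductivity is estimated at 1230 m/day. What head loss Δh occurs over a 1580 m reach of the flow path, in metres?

Cross-sectional area A = 1170 × 42.8 = 50076 m².
From Q = K·A·i, i = Q / (K·A) = 2.98e+06 / (1230 × 50076) = 0.04838.
Head loss Δh = i · L = 0.04838 × 1580 = 76.44 m.

76.4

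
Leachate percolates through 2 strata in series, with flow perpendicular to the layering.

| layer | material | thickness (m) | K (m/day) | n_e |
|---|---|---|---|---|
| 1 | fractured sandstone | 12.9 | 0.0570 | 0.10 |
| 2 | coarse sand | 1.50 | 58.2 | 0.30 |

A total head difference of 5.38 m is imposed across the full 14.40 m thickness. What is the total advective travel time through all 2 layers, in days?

73.2

With flow normal to the layers, continuity requires the same specific discharge q through every layer.
Σ(b_i/K_i) = 12.9/0.0570 + 1.50/58.2 = 226.3 d.
q = Δh / Σ(b_i/K_i) = 5.38 / 226.3 = 0.02377 m/day.
In each layer the seepage velocity is v_i = q/n_i, so the layer transit time is t_i = b_i·n_i / q:
  layer 1 (fractured sandstone): t_1 = 12.9 × 0.10 / 0.02377 = 54.27 d
  layer 2 (coarse sand): t_2 = 1.50 × 0.30 / 0.02377 = 18.93 d
Total t = Σ t_i = 73.20 days.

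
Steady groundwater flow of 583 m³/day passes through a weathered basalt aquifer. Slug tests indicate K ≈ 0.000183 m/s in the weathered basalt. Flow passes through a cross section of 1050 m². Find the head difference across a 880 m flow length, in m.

30.9

Convert K: 0.000183 m/s × 86400 = 15.81 m/day.
From Q = K·A·i, i = Q / (K·A) = 583 / (15.81 × 1050) = 0.03512.
Head loss Δh = i · L = 0.03512 × 880 = 30.90 m.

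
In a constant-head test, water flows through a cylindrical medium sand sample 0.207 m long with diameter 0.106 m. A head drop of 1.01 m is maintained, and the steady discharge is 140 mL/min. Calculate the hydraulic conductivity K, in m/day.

4.68

Cross-sectional area A = π·(d/2)² = π × (0.106/2)² = 0.008825 m².
Convert discharge: 140 mL/min = 2.333e-06 m³/s.
Darcy's law rearranged: K = Q·L / (A·Δh) = 2.333e-06 × 0.207 / (0.008825 × 1.01) = 5.419e-05 m/s = 4.682 m/day.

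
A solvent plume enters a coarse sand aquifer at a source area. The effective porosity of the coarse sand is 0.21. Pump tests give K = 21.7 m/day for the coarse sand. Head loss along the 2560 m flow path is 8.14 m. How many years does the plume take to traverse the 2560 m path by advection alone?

21.3

Hydraulic gradient i = Δh / L = 8.14 / 2560 = 0.003180.
Darcy flux q = K · i = 21.70 × 0.003180 = 0.06900 m/day.
Seepage velocity v = q / n_e = 0.06900 / 0.21 = 0.3286 m/day.
Travel time t = L / v = 2560 / 0.3286 = 7791 days = 21.33 years.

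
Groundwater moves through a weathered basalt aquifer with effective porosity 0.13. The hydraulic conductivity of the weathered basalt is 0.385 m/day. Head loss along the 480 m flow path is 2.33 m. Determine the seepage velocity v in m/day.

Hydraulic gradient i = Δh / L = 2.33 / 480 = 0.004854.
Darcy flux q = K · i = 0.3850 × 0.004854 = 0.001869 m/day.
Seepage velocity v = q / n_e = 0.001869 / 0.13 = 0.01438 m/day.

0.0144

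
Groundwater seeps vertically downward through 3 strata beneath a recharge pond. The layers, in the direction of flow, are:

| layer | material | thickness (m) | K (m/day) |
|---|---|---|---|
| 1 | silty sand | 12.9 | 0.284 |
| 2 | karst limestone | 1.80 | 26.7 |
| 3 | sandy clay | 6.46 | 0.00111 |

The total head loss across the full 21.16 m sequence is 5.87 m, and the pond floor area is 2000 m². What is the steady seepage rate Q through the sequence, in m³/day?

Flow is perpendicular to layering, so the layers act in series and the equivalent K is the thickness-weighted harmonic mean.
Total thickness L = 12.9 + 1.80 + 6.46 = 21.16 m.
Σ(b_i/K_i) = 12.9/0.284 + 1.80/26.7 + 6.46/0.00111 = 5865 d.
K_eq = L / Σ(b_i/K_i) = 21.16 / 5865 = 0.003608 m/day.
Q = K_eq · A · (Δh/L) = 0.003608 × 2000 × (5.87/21.16) = 2.002 m³/day.

2.00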